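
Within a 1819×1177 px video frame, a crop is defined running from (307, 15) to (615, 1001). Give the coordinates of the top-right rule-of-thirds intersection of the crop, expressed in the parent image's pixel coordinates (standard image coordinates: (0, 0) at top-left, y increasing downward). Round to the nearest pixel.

(512, 344)

Crop width = 615 − 307 = 308 px; one third is 102.67 px.
Crop height = 1001 − 15 = 986 px; one third is 328.67 px.
The top-right point is two-thirds across and one-third down within the crop:
x = 307 + 2 × 102.67 ≈ 512; y = 15 + 1 × 328.67 ≈ 344.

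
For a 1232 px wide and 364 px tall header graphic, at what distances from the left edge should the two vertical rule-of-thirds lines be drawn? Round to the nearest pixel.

411 px and 821 px

1232 / 3 = 410.67, so the vertical lines sit at one and two thirds of 1232.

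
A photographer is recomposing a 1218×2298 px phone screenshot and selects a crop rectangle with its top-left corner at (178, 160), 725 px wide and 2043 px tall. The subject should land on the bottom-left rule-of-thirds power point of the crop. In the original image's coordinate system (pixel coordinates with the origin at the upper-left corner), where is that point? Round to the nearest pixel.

One third of the crop width 725 is 241.67 px.
One third of the crop height 2043 is 681.00 px.
The bottom-left point is one-third across and two-thirds down within the crop:
x = 178 + 1 × 241.67 ≈ 420; y = 160 + 2 × 681.00 ≈ 1522.

x = 420 px, y = 1522 px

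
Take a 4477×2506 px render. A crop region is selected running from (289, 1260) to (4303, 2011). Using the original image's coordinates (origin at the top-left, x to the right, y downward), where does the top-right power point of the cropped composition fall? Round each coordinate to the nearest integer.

Crop width = 4303 − 289 = 4014 px; one third is 1338.00 px.
Crop height = 2011 − 1260 = 751 px; one third is 250.33 px.
The top-right point is two-thirds across and one-third down within the crop:
x = 289 + 2 × 1338.00 ≈ 2965; y = 1260 + 1 × 250.33 ≈ 1510.

x = 2965 px, y = 1510 px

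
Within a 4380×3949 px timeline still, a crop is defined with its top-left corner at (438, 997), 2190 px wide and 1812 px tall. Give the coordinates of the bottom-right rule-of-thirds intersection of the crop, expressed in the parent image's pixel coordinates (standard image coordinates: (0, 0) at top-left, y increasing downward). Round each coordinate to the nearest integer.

One third of the crop width 2190 is 730.00 px.
One third of the crop height 1812 is 604.00 px.
The bottom-right point is two-thirds across and two-thirds down within the crop:
x = 438 + 2 × 730.00 ≈ 1898; y = 997 + 2 × 604.00 ≈ 2205.

x = 1898 px, y = 2205 px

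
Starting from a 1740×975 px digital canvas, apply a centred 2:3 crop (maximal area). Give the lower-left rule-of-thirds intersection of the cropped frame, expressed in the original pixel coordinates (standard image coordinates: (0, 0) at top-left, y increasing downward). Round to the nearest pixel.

1740/975 > 2/3, so the 2:3 crop keeps the full height 975 and trims width to 975 × 2/3 = 650.00 px.
Left offset = (1740 − 650.00)/2 = 545.00 px; top offset = 0.
Lower-left is one-third across and two-thirds down within the crop:
x = 545.00 + 1 × 650.00/3 ≈ 762; y = 0.00 + 2 × 975.00/3 ≈ 650.

x = 762 px, y = 650 px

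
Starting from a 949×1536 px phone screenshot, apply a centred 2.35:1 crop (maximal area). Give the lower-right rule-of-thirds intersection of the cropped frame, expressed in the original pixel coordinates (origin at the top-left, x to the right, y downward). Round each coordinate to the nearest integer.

949/1536 < 2.35/1, so the 2.35:1 crop keeps the full width 949 and trims height to 949 × 1/2.35 = 403.83 px.
Top offset = (1536 − 403.83)/2 = 566.09 px; left offset = 0.
Lower-right is two-thirds across and two-thirds down within the crop:
x = 0.00 + 2 × 949.00/3 ≈ 633; y = 566.09 + 2 × 403.83/3 ≈ 835.

(633, 835)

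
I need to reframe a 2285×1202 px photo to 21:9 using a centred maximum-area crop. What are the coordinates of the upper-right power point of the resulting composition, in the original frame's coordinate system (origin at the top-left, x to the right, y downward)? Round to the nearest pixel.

2285/1202 < 21/9, so the 21:9 crop keeps the full width 2285 and trims height to 2285 × 9/21 = 979.29 px.
Top offset = (1202 − 979.29)/2 = 111.36 px; left offset = 0.
Upper-right is two-thirds across and one-third down within the crop:
x = 0.00 + 2 × 2285.00/3 ≈ 1523; y = 111.36 + 1 × 979.29/3 ≈ 438.

x = 1523 px, y = 438 px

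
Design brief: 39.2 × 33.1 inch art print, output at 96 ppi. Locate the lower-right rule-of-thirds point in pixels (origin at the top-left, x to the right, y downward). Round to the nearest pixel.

In pixels the canvas is 39.2 × 96 = 3763.2 wide and 33.1 × 96 = 3177.6 tall.
The lower-right point is two-thirds across and two-thirds down:
x = 2 × 3763.2/3 ≈ 2509; y = 2 × 3177.6/3 ≈ 2118.

(2509, 2118)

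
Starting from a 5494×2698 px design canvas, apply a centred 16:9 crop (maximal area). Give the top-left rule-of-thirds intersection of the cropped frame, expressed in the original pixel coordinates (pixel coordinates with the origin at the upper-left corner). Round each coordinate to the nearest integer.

(1948, 899)

5494/2698 > 16/9, so the 16:9 crop keeps the full height 2698 and trims width to 2698 × 16/9 = 4796.44 px.
Left offset = (5494 − 4796.44)/2 = 348.78 px; top offset = 0.
Top-left is one-third across and one-third down within the crop:
x = 348.78 + 1 × 4796.44/3 ≈ 1948; y = 0.00 + 1 × 2698.00/3 ≈ 899.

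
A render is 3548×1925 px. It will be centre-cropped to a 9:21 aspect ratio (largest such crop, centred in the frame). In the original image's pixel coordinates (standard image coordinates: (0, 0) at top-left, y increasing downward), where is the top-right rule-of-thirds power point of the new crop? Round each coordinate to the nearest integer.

3548/1925 > 9/21, so the 9:21 crop keeps the full height 1925 and trims width to 1925 × 9/21 = 825.00 px.
Left offset = (3548 − 825.00)/2 = 1361.50 px; top offset = 0.
Top-right is two-thirds across and one-third down within the crop:
x = 1361.50 + 2 × 825.00/3 ≈ 1912; y = 0.00 + 1 × 1925.00/3 ≈ 642.

x = 1912 px, y = 642 px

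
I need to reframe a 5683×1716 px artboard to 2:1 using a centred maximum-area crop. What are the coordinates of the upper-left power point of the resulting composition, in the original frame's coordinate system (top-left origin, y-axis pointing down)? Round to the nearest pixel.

(2270, 572)

5683/1716 > 2/1, so the 2:1 crop keeps the full height 1716 and trims width to 1716 × 2/1 = 3432.00 px.
Left offset = (5683 − 3432.00)/2 = 1125.50 px; top offset = 0.
Upper-left is one-third across and one-third down within the crop:
x = 1125.50 + 1 × 3432.00/3 ≈ 2270; y = 0.00 + 1 × 1716.00/3 ≈ 572.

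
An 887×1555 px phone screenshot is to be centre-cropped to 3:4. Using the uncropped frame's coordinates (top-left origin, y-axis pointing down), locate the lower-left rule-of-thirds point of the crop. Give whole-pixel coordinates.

x = 296 px, y = 975 px

887/1555 < 3/4, so the 3:4 crop keeps the full width 887 and trims height to 887 × 4/3 = 1182.67 px.
Top offset = (1555 − 1182.67)/2 = 186.17 px; left offset = 0.
Lower-left is one-third across and two-thirds down within the crop:
x = 0.00 + 1 × 887.00/3 ≈ 296; y = 186.17 + 2 × 1182.67/3 ≈ 975.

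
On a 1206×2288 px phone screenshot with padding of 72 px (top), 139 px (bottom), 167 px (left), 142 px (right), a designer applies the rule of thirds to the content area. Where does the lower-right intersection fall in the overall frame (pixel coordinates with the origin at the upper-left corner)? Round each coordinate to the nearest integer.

Content width = 1206 − 167 − 142 = 897 px; content height = 2288 − 72 − 139 = 2077 px.
Lower-right is two-thirds across and two-thirds down within the content area.
x = 167 + 2 × 897/3 = 167 + 598.00 ≈ 765
y = 72 + 2 × 2077/3 = 72 + 1384.67 ≈ 1457

x = 765 px, y = 1457 px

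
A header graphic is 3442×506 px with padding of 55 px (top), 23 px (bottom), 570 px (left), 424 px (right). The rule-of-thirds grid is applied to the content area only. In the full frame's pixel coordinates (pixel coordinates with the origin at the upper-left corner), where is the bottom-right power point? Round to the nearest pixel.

Content width = 3442 − 570 − 424 = 2448 px; content height = 506 − 55 − 23 = 428 px.
Bottom-right is two-thirds across and two-thirds down within the content area.
x = 570 + 2 × 2448/3 = 570 + 1632.00 ≈ 2202
y = 55 + 2 × 428/3 = 55 + 285.33 ≈ 340

x = 2202 px, y = 340 px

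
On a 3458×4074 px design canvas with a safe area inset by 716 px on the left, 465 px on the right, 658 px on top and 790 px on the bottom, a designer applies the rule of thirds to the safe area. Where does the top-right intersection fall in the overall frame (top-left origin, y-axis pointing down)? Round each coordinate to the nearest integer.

Content width = 3458 − 716 − 465 = 2277 px; content height = 4074 − 658 − 790 = 2626 px.
Top-right is two-thirds across and one-third down within the safe area.
x = 716 + 2 × 2277/3 = 716 + 1518.00 ≈ 2234
y = 658 + 1 × 2626/3 = 658 + 875.33 ≈ 1533

x = 2234 px, y = 1533 px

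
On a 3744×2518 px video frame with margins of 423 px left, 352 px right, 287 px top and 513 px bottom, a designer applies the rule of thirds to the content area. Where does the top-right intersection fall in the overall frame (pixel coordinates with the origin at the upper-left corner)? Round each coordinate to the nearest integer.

Content width = 3744 − 423 − 352 = 2969 px; content height = 2518 − 287 − 513 = 1718 px.
Top-right is two-thirds across and one-third down within the content area.
x = 423 + 2 × 2969/3 = 423 + 1979.33 ≈ 2402
y = 287 + 1 × 1718/3 = 287 + 572.67 ≈ 860

(2402, 860)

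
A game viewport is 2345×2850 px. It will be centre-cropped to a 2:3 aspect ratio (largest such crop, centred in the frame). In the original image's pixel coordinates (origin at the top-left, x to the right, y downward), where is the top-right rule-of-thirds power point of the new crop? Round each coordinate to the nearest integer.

2345/2850 > 2/3, so the 2:3 crop keeps the full height 2850 and trims width to 2850 × 2/3 = 1900.00 px.
Left offset = (2345 − 1900.00)/2 = 222.50 px; top offset = 0.
Top-right is two-thirds across and one-third down within the crop:
x = 222.50 + 2 × 1900.00/3 ≈ 1489; y = 0.00 + 1 × 2850.00/3 ≈ 950.

(1489, 950)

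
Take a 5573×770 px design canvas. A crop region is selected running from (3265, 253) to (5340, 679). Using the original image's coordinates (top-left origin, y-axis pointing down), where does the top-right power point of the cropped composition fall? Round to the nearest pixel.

Crop width = 5340 − 3265 = 2075 px; one third is 691.67 px.
Crop height = 679 − 253 = 426 px; one third is 142.00 px.
The top-right point is two-thirds across and one-third down within the crop:
x = 3265 + 2 × 691.67 ≈ 4648; y = 253 + 1 × 142.00 ≈ 395.

x = 4648 px, y = 395 px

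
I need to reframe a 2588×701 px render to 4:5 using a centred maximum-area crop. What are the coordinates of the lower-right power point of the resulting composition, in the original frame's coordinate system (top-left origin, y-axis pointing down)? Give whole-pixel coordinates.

2588/701 > 4/5, so the 4:5 crop keeps the full height 701 and trims width to 701 × 4/5 = 560.80 px.
Left offset = (2588 − 560.80)/2 = 1013.60 px; top offset = 0.
Lower-right is two-thirds across and two-thirds down within the crop:
x = 1013.60 + 2 × 560.80/3 ≈ 1387; y = 0.00 + 2 × 701.00/3 ≈ 467.

x = 1387 px, y = 467 px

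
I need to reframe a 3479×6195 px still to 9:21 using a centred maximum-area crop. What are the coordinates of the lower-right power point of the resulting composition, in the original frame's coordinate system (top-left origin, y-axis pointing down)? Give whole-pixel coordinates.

(2182, 4130)

3479/6195 > 9/21, so the 9:21 crop keeps the full height 6195 and trims width to 6195 × 9/21 = 2655.00 px.
Left offset = (3479 − 2655.00)/2 = 412.00 px; top offset = 0.
Lower-right is two-thirds across and two-thirds down within the crop:
x = 412.00 + 2 × 2655.00/3 ≈ 2182; y = 0.00 + 2 × 6195.00/3 ≈ 4130.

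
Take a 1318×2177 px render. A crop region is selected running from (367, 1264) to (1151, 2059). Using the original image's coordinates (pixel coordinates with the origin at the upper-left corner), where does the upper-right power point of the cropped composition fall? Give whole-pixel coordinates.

x = 890 px, y = 1529 px

Crop width = 1151 − 367 = 784 px; one third is 261.33 px.
Crop height = 2059 − 1264 = 795 px; one third is 265.00 px.
The upper-right point is two-thirds across and one-third down within the crop:
x = 367 + 2 × 261.33 ≈ 890; y = 1264 + 1 × 265.00 ≈ 1529.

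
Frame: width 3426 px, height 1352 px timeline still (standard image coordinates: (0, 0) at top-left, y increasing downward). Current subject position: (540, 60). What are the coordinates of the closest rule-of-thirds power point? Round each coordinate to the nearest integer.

(1142, 451)

Third lines: x ∈ {1142, 2284}, y ∈ {451, 901}.
540 is closer to x = 1142; 60 is closer to y = 451.
So the nearest intersection is the upper-left power point.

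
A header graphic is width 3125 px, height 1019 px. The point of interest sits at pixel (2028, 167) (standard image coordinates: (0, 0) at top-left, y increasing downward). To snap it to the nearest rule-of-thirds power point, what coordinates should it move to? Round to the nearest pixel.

Third lines: x ∈ {1042, 2083}, y ∈ {340, 679}.
2028 is closer to x = 2083; 167 is closer to y = 340.
So the nearest intersection is the upper-right power point.

(2083, 340)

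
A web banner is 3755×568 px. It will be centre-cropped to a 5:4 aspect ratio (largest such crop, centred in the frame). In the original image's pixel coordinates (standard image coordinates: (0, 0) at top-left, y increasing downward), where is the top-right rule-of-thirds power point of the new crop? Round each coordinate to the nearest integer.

3755/568 > 5/4, so the 5:4 crop keeps the full height 568 and trims width to 568 × 5/4 = 710.00 px.
Left offset = (3755 − 710.00)/2 = 1522.50 px; top offset = 0.
Top-right is two-thirds across and one-third down within the crop:
x = 1522.50 + 2 × 710.00/3 ≈ 1996; y = 0.00 + 1 × 568.00/3 ≈ 189.

(1996, 189)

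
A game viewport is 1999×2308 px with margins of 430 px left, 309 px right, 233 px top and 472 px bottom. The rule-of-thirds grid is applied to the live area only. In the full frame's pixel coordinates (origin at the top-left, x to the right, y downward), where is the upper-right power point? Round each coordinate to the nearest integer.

Content width = 1999 − 430 − 309 = 1260 px; content height = 2308 − 233 − 472 = 1603 px.
Upper-right is two-thirds across and one-third down within the live area.
x = 430 + 2 × 1260/3 = 430 + 840.00 ≈ 1270
y = 233 + 1 × 1603/3 = 233 + 534.33 ≈ 767

(1270, 767)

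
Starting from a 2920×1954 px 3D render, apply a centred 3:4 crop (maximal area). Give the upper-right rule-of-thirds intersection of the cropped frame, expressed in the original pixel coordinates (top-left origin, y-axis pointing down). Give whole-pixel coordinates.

(1704, 651)

2920/1954 > 3/4, so the 3:4 crop keeps the full height 1954 and trims width to 1954 × 3/4 = 1465.50 px.
Left offset = (2920 − 1465.50)/2 = 727.25 px; top offset = 0.
Upper-right is two-thirds across and one-third down within the crop:
x = 727.25 + 2 × 1465.50/3 ≈ 1704; y = 0.00 + 1 × 1954.00/3 ≈ 651.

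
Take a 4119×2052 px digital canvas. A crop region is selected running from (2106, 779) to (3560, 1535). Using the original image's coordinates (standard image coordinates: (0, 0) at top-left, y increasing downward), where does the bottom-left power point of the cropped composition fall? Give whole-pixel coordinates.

Crop width = 3560 − 2106 = 1454 px; one third is 484.67 px.
Crop height = 1535 − 779 = 756 px; one third is 252.00 px.
The bottom-left point is one-third across and two-thirds down within the crop:
x = 2106 + 1 × 484.67 ≈ 2591; y = 779 + 2 × 252.00 ≈ 1283.

x = 2591 px, y = 1283 px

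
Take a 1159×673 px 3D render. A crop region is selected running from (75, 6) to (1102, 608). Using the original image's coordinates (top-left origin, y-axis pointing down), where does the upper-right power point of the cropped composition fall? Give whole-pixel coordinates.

Crop width = 1102 − 75 = 1027 px; one third is 342.33 px.
Crop height = 608 − 6 = 602 px; one third is 200.67 px.
The upper-right point is two-thirds across and one-third down within the crop:
x = 75 + 2 × 342.33 ≈ 760; y = 6 + 1 × 200.67 ≈ 207.

(760, 207)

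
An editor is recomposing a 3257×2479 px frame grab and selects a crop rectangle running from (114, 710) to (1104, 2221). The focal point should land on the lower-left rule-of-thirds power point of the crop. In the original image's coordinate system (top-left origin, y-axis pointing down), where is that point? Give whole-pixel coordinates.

(444, 1717)

Crop width = 1104 − 114 = 990 px; one third is 330.00 px.
Crop height = 2221 − 710 = 1511 px; one third is 503.67 px.
The lower-left point is one-third across and two-thirds down within the crop:
x = 114 + 1 × 330.00 ≈ 444; y = 710 + 2 × 503.67 ≈ 1717.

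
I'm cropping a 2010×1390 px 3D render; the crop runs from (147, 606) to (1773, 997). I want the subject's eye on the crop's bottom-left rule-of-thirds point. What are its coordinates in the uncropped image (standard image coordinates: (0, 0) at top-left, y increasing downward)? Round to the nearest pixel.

Crop width = 1773 − 147 = 1626 px; one third is 542.00 px.
Crop height = 997 − 606 = 391 px; one third is 130.33 px.
The bottom-left point is one-third across and two-thirds down within the crop:
x = 147 + 1 × 542.00 ≈ 689; y = 606 + 2 × 130.33 ≈ 867.

x = 689 px, y = 867 px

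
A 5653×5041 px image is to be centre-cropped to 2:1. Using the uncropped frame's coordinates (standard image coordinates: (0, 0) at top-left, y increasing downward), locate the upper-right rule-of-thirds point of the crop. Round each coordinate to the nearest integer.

5653/5041 < 2/1, so the 2:1 crop keeps the full width 5653 and trims height to 5653 × 1/2 = 2826.50 px.
Top offset = (5041 − 2826.50)/2 = 1107.25 px; left offset = 0.
Upper-right is two-thirds across and one-third down within the crop:
x = 0.00 + 2 × 5653.00/3 ≈ 3769; y = 1107.25 + 1 × 2826.50/3 ≈ 2049.

(3769, 2049)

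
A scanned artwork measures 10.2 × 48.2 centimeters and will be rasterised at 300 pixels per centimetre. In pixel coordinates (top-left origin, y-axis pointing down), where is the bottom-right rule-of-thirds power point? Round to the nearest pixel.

(2040, 9640)

In pixels the canvas is 10.2 × 300 = 3060 wide and 48.2 × 300 = 14460 tall.
The bottom-right point is two-thirds across and two-thirds down:
x = 2 × 3060/3 ≈ 2040; y = 2 × 14460/3 ≈ 9640.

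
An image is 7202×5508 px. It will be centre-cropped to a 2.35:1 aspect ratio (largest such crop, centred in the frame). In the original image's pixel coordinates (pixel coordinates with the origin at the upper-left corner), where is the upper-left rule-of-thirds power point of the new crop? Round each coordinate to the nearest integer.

x = 2401 px, y = 2243 px

7202/5508 < 2.35/1, so the 2.35:1 crop keeps the full width 7202 and trims height to 7202 × 1/2.35 = 3064.68 px.
Top offset = (5508 − 3064.68)/2 = 1221.66 px; left offset = 0.
Upper-left is one-third across and one-third down within the crop:
x = 0.00 + 1 × 7202.00/3 ≈ 2401; y = 1221.66 + 1 × 3064.68/3 ≈ 2243.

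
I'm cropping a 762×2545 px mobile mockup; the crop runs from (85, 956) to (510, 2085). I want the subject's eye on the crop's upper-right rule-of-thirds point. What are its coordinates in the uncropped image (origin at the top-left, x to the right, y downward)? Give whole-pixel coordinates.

Crop width = 510 − 85 = 425 px; one third is 141.67 px.
Crop height = 2085 − 956 = 1129 px; one third is 376.33 px.
The upper-right point is two-thirds across and one-third down within the crop:
x = 85 + 2 × 141.67 ≈ 368; y = 956 + 1 × 376.33 ≈ 1332.

x = 368 px, y = 1332 px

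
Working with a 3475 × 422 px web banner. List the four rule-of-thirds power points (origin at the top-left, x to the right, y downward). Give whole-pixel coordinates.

(1158, 141), (2317, 141), (1158, 281), (2317, 281)

One third of 3475 is 1158.33; one third of 422 is 140.67.
Vertical third lines at x = 1158 and x = 2317; horizontal third lines at y = 141 and y = 281.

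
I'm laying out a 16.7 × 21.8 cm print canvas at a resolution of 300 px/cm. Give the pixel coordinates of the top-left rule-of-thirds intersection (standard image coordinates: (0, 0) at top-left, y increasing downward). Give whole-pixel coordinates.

(1670, 2180)

In pixels the canvas is 16.7 × 300 = 5010 wide and 21.8 × 300 = 6540 tall.
The top-left point is one-third across and one-third down:
x = 1 × 5010/3 ≈ 1670; y = 1 × 6540/3 ≈ 2180.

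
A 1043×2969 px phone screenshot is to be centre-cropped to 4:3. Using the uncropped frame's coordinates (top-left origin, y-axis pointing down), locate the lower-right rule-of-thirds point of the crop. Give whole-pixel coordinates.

1043/2969 < 4/3, so the 4:3 crop keeps the full width 1043 and trims height to 1043 × 3/4 = 782.25 px.
Top offset = (2969 − 782.25)/2 = 1093.38 px; left offset = 0.
Lower-right is two-thirds across and two-thirds down within the crop:
x = 0.00 + 2 × 1043.00/3 ≈ 695; y = 1093.38 + 2 × 782.25/3 ≈ 1615.

x = 695 px, y = 1615 px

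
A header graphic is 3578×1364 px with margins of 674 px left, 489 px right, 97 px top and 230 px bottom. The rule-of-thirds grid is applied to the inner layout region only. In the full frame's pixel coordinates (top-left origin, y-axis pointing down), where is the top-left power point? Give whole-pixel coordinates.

Content width = 3578 − 674 − 489 = 2415 px; content height = 1364 − 97 − 230 = 1037 px.
Top-left is one-third across and one-third down within the inner layout region.
x = 674 + 1 × 2415/3 = 674 + 805.00 ≈ 1479
y = 97 + 1 × 1037/3 = 97 + 345.67 ≈ 443

x = 1479 px, y = 443 px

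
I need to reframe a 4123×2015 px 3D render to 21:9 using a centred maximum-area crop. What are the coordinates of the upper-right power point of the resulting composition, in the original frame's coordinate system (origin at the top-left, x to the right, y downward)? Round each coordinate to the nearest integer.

4123/2015 < 21/9, so the 21:9 crop keeps the full width 4123 and trims height to 4123 × 9/21 = 1767.00 px.
Top offset = (2015 − 1767.00)/2 = 124.00 px; left offset = 0.
Upper-right is two-thirds across and one-third down within the crop:
x = 0.00 + 2 × 4123.00/3 ≈ 2749; y = 124.00 + 1 × 1767.00/3 ≈ 713.

x = 2749 px, y = 713 px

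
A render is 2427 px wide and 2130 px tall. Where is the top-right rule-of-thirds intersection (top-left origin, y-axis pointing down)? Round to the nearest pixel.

(1618, 710)

The top-right point sits two-thirds of the way across and one-third of the way down.
x = 2 × 2427/3 ≈ 1618; y = 1 × 2130/3 ≈ 710.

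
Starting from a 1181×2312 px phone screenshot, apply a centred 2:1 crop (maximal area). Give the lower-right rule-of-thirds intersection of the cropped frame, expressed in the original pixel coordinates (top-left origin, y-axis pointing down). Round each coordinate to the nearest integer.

x = 787 px, y = 1254 px

1181/2312 < 2/1, so the 2:1 crop keeps the full width 1181 and trims height to 1181 × 1/2 = 590.50 px.
Top offset = (2312 − 590.50)/2 = 860.75 px; left offset = 0.
Lower-right is two-thirds across and two-thirds down within the crop:
x = 0.00 + 2 × 1181.00/3 ≈ 787; y = 860.75 + 2 × 590.50/3 ≈ 1254.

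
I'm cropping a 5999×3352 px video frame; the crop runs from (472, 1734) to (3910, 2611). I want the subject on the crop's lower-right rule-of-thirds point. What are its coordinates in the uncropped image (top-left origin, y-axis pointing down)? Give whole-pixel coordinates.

x = 2764 px, y = 2319 px

Crop width = 3910 − 472 = 3438 px; one third is 1146.00 px.
Crop height = 2611 − 1734 = 877 px; one third is 292.33 px.
The lower-right point is two-thirds across and two-thirds down within the crop:
x = 472 + 2 × 1146.00 ≈ 2764; y = 1734 + 2 × 292.33 ≈ 2319.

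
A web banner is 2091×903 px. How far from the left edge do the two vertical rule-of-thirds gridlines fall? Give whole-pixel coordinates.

2091 / 3 = 697, so the vertical lines sit at one and two thirds of 2091.

x = 697 px and x = 1394 px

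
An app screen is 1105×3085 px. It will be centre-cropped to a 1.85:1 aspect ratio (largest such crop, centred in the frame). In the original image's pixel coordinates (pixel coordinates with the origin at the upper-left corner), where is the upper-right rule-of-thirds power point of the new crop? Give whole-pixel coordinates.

(737, 1443)

1105/3085 < 1.85/1, so the 1.85:1 crop keeps the full width 1105 and trims height to 1105 × 1/1.85 = 597.30 px.
Top offset = (3085 − 597.30)/2 = 1243.85 px; left offset = 0.
Upper-right is two-thirds across and one-third down within the crop:
x = 0.00 + 2 × 1105.00/3 ≈ 737; y = 1243.85 + 1 × 597.30/3 ≈ 1443.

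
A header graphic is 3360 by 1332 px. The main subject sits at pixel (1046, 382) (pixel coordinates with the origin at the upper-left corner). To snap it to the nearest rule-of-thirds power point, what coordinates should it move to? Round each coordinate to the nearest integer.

Third lines: x ∈ {1120, 2240}, y ∈ {444, 888}.
1046 is closer to x = 1120; 382 is closer to y = 444.
So the nearest intersection is the upper-left power point.

(1120, 444)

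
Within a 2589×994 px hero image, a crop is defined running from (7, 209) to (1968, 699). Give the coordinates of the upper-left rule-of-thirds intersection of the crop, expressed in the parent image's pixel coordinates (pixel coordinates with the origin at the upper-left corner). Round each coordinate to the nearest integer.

(661, 372)

Crop width = 1968 − 7 = 1961 px; one third is 653.67 px.
Crop height = 699 − 209 = 490 px; one third is 163.33 px.
The upper-left point is one-third across and one-third down within the crop:
x = 7 + 1 × 653.67 ≈ 661; y = 209 + 1 × 163.33 ≈ 372.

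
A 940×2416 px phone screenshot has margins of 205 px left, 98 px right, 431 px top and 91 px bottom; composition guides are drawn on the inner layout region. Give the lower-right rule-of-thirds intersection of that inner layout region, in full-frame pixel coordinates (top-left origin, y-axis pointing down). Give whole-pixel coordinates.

x = 630 px, y = 1694 px

Content width = 940 − 205 − 98 = 637 px; content height = 2416 − 431 − 91 = 1894 px.
Lower-right is two-thirds across and two-thirds down within the inner layout region.
x = 205 + 2 × 637/3 = 205 + 424.67 ≈ 630
y = 431 + 2 × 1894/3 = 431 + 1262.67 ≈ 1694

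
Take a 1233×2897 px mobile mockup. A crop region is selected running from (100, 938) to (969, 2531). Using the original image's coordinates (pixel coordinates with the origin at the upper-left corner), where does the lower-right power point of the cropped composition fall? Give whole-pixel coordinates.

Crop width = 969 − 100 = 869 px; one third is 289.67 px.
Crop height = 2531 − 938 = 1593 px; one third is 531.00 px.
The lower-right point is two-thirds across and two-thirds down within the crop:
x = 100 + 2 × 289.67 ≈ 679; y = 938 + 2 × 531.00 ≈ 2000.

x = 679 px, y = 2000 px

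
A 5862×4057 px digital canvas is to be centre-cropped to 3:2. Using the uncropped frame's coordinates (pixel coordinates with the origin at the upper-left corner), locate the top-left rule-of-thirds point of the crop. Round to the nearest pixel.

x = 1954 px, y = 1377 px

5862/4057 < 3/2, so the 3:2 crop keeps the full width 5862 and trims height to 5862 × 2/3 = 3908.00 px.
Top offset = (4057 − 3908.00)/2 = 74.50 px; left offset = 0.
Top-left is one-third across and one-third down within the crop:
x = 0.00 + 1 × 5862.00/3 ≈ 1954; y = 74.50 + 1 × 3908.00/3 ≈ 1377.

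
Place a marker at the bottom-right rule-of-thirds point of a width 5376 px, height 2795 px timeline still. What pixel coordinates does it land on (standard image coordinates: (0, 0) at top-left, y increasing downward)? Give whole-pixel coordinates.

The bottom-right point sits two-thirds of the way across and two-thirds of the way down.
x = 2 × 5376/3 ≈ 3584; y = 2 × 2795/3 ≈ 1863.

(3584, 1863)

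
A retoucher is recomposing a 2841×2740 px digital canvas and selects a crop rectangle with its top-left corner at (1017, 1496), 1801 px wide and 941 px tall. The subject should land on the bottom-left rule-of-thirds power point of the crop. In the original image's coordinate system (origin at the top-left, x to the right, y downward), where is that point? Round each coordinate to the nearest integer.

One third of the crop width 1801 is 600.33 px.
One third of the crop height 941 is 313.67 px.
The bottom-left point is one-third across and two-thirds down within the crop:
x = 1017 + 1 × 600.33 ≈ 1617; y = 1496 + 2 × 313.67 ≈ 2123.

(1617, 2123)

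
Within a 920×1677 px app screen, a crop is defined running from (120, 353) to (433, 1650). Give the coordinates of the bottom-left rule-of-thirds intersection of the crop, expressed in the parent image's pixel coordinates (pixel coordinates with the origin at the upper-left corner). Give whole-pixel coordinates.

x = 224 px, y = 1218 px

Crop width = 433 − 120 = 313 px; one third is 104.33 px.
Crop height = 1650 − 353 = 1297 px; one third is 432.33 px.
The bottom-left point is one-third across and two-thirds down within the crop:
x = 120 + 1 × 104.33 ≈ 224; y = 353 + 2 × 432.33 ≈ 1218.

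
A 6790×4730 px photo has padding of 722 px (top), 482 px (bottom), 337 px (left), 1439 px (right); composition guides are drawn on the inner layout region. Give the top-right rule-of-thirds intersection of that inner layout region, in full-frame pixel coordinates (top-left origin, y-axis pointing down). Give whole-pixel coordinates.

Content width = 6790 − 337 − 1439 = 5014 px; content height = 4730 − 722 − 482 = 3526 px.
Top-right is two-thirds across and one-third down within the inner layout region.
x = 337 + 2 × 5014/3 = 337 + 3342.67 ≈ 3680
y = 722 + 1 × 3526/3 = 722 + 1175.33 ≈ 1897

x = 3680 px, y = 1897 px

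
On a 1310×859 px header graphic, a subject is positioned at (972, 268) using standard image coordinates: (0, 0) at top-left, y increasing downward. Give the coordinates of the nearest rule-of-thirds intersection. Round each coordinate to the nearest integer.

x = 873 px, y = 286 px

Third lines: x ∈ {437, 873}, y ∈ {286, 573}.
972 is closer to x = 873; 268 is closer to y = 286.
So the nearest intersection is the upper-right power point.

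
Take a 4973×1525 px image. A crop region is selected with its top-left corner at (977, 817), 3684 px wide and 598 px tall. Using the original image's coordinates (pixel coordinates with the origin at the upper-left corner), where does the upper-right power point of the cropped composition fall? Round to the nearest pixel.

x = 3433 px, y = 1016 px

One third of the crop width 3684 is 1228.00 px.
One third of the crop height 598 is 199.33 px.
The upper-right point is two-thirds across and one-third down within the crop:
x = 977 + 2 × 1228.00 ≈ 3433; y = 817 + 1 × 199.33 ≈ 1016.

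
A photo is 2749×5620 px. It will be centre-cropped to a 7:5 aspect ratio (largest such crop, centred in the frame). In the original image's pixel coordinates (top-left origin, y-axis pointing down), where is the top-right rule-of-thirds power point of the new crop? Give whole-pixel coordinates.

2749/5620 < 7/5, so the 7:5 crop keeps the full width 2749 and trims height to 2749 × 5/7 = 1963.57 px.
Top offset = (5620 − 1963.57)/2 = 1828.21 px; left offset = 0.
Top-right is two-thirds across and one-third down within the crop:
x = 0.00 + 2 × 2749.00/3 ≈ 1833; y = 1828.21 + 1 × 1963.57/3 ≈ 2483.

(1833, 2483)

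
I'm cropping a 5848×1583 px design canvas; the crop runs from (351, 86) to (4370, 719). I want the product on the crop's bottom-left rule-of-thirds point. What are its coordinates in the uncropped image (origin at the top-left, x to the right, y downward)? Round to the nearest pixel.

x = 1691 px, y = 508 px

Crop width = 4370 − 351 = 4019 px; one third is 1339.67 px.
Crop height = 719 − 86 = 633 px; one third is 211.00 px.
The bottom-left point is one-third across and two-thirds down within the crop:
x = 351 + 1 × 1339.67 ≈ 1691; y = 86 + 2 × 211.00 ≈ 508.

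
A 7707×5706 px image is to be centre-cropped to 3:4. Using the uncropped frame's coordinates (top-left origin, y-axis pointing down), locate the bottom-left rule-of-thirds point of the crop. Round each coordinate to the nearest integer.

7707/5706 > 3/4, so the 3:4 crop keeps the full height 5706 and trims width to 5706 × 3/4 = 4279.50 px.
Left offset = (7707 − 4279.50)/2 = 1713.75 px; top offset = 0.
Bottom-left is one-third across and two-thirds down within the crop:
x = 1713.75 + 1 × 4279.50/3 ≈ 3140; y = 0.00 + 2 × 5706.00/3 ≈ 3804.

x = 3140 px, y = 3804 px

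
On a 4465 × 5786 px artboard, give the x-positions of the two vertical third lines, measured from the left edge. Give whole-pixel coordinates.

x = 1488 px and x = 2977 px

4465 / 3 = 1488.33, so the vertical lines sit at one and two thirds of 4465.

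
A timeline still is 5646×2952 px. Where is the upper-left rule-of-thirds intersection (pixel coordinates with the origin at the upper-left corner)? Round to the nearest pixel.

The upper-left point sits one-third of the way across and one-third of the way down.
x = 1 × 5646/3 ≈ 1882; y = 1 × 2952/3 ≈ 984.

x = 1882 px, y = 984 px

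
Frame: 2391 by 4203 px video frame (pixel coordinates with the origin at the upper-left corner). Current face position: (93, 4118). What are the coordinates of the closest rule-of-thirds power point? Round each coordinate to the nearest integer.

x = 797 px, y = 2802 px

Third lines: x ∈ {797, 1594}, y ∈ {1401, 2802}.
93 is closer to x = 797; 4118 is closer to y = 2802.
So the nearest intersection is the lower-left power point.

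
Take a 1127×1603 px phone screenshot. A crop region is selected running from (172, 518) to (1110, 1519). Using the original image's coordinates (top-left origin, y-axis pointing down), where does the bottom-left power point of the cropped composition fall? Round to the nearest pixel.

Crop width = 1110 − 172 = 938 px; one third is 312.67 px.
Crop height = 1519 − 518 = 1001 px; one third is 333.67 px.
The bottom-left point is one-third across and two-thirds down within the crop:
x = 172 + 1 × 312.67 ≈ 485; y = 518 + 2 × 333.67 ≈ 1185.

x = 485 px, y = 1185 px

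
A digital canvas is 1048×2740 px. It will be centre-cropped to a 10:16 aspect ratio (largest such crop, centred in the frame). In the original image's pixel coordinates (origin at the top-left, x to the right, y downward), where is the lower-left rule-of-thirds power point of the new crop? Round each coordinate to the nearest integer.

x = 349 px, y = 1649 px

1048/2740 < 10/16, so the 10:16 crop keeps the full width 1048 and trims height to 1048 × 16/10 = 1676.80 px.
Top offset = (2740 − 1676.80)/2 = 531.60 px; left offset = 0.
Lower-left is one-third across and two-thirds down within the crop:
x = 0.00 + 1 × 1048.00/3 ≈ 349; y = 531.60 + 2 × 1676.80/3 ≈ 1649.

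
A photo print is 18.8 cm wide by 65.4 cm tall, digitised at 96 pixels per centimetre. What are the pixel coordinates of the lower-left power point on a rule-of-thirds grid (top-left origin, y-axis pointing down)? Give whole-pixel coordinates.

In pixels the canvas is 18.8 × 96 = 1804.8 wide and 65.4 × 96 = 6278.4 tall.
The lower-left point is one-third across and two-thirds down:
x = 1 × 1804.8/3 ≈ 602; y = 2 × 6278.4/3 ≈ 4186.

x = 602 px, y = 4186 px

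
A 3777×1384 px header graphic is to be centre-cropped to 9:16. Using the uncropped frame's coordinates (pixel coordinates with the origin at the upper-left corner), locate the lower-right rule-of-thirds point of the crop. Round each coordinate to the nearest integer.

3777/1384 > 9/16, so the 9:16 crop keeps the full height 1384 and trims width to 1384 × 9/16 = 778.50 px.
Left offset = (3777 − 778.50)/2 = 1499.25 px; top offset = 0.
Lower-right is two-thirds across and two-thirds down within the crop:
x = 1499.25 + 2 × 778.50/3 ≈ 2018; y = 0.00 + 2 × 1384.00/3 ≈ 923.

(2018, 923)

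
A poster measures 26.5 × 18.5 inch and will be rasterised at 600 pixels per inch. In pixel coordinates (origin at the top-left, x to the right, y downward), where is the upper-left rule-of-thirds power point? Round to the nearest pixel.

In pixels the canvas is 26.5 × 600 = 15900 wide and 18.5 × 600 = 11100 tall.
The upper-left point is one-third across and one-third down:
x = 1 × 15900/3 ≈ 5300; y = 1 × 11100/3 ≈ 3700.

x = 5300 px, y = 3700 px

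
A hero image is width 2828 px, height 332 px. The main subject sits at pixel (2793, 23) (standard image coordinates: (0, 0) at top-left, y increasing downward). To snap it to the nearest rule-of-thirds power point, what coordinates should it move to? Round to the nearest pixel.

Third lines: x ∈ {943, 1885}, y ∈ {111, 221}.
2793 is closer to x = 1885; 23 is closer to y = 111.
So the nearest intersection is the upper-right power point.

(1885, 111)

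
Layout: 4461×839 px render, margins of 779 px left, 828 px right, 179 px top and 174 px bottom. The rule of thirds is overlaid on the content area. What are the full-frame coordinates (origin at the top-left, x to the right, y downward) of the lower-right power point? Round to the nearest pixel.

x = 2682 px, y = 503 px

Content width = 4461 − 779 − 828 = 2854 px; content height = 839 − 179 − 174 = 486 px.
Lower-right is two-thirds across and two-thirds down within the content area.
x = 779 + 2 × 2854/3 = 779 + 1902.67 ≈ 2682
y = 179 + 2 × 486/3 = 179 + 324.00 ≈ 503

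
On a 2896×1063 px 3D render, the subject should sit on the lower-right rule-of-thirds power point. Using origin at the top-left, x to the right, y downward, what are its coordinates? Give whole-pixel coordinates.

The lower-right point sits two-thirds of the way across and two-thirds of the way down.
x = 2 × 2896/3 ≈ 1931; y = 2 × 1063/3 ≈ 709.

x = 1931 px, y = 709 px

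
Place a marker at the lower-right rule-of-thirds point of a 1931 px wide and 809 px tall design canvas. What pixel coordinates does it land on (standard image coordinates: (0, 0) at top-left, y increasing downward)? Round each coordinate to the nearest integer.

x = 1287 px, y = 539 px

The lower-right point sits two-thirds of the way across and two-thirds of the way down.
x = 2 × 1931/3 ≈ 1287; y = 2 × 809/3 ≈ 539.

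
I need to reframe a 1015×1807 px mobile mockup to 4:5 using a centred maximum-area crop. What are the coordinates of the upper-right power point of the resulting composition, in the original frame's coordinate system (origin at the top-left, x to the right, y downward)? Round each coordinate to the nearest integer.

1015/1807 < 4/5, so the 4:5 crop keeps the full width 1015 and trims height to 1015 × 5/4 = 1268.75 px.
Top offset = (1807 − 1268.75)/2 = 269.12 px; left offset = 0.
Upper-right is two-thirds across and one-third down within the crop:
x = 0.00 + 2 × 1015.00/3 ≈ 677; y = 269.12 + 1 × 1268.75/3 ≈ 692.

(677, 692)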